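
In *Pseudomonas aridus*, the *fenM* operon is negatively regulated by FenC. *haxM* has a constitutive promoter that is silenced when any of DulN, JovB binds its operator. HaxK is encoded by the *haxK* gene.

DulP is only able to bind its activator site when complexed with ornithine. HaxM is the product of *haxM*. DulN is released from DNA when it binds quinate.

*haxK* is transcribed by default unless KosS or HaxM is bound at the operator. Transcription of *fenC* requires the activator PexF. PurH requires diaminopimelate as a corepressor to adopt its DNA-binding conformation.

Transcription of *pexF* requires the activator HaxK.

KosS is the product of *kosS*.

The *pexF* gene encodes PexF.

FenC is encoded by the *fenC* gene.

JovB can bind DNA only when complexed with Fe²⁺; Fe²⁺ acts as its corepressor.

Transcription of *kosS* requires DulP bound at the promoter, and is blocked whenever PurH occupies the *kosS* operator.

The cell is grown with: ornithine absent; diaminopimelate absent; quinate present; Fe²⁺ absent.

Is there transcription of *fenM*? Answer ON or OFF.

ON

Diaminopimelate is absent, so PurH is inactive.
Ornithine is absent, so DulP is inactive.
Required activator DulP is absent, so *kosS* is not transcribed.
So KosS is not produced.
Quinate is present, so DulN is inactive.
Fe²⁺ is absent, so JovB is inactive.
With no repressor bound, *haxM* is transcribed.
So HaxM is produced and active.
With repressor HaxM bound, *haxK* is not transcribed.
So HaxK is not produced.
Required activator HaxK is absent, so *pexF* is not transcribed.
So PexF is not produced.
Required activator PexF is absent, so *fenC* is not transcribed.
So FenC is not produced.
With no repressor bound, *fenM* is transcribed.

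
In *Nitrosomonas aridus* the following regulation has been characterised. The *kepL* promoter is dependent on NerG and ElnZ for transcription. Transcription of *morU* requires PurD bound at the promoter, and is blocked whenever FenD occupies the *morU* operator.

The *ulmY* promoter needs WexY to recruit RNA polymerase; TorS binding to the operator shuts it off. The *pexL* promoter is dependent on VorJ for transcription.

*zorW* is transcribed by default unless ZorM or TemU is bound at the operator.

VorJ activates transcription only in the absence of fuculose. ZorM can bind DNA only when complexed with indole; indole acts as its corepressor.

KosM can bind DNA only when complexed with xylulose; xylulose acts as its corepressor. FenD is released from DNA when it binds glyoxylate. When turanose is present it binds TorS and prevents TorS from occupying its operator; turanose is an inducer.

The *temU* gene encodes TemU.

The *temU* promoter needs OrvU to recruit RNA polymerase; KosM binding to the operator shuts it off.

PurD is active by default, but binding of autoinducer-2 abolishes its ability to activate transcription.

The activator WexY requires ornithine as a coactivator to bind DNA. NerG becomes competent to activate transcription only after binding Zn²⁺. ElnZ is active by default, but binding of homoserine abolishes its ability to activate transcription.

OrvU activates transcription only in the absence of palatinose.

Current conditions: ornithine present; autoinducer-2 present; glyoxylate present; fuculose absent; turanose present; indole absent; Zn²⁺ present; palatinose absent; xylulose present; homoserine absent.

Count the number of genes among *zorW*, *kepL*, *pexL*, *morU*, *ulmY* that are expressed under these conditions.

Indole is absent, so ZorM is inactive.
Xylulose is present, so KosM is active.
Palatinose is absent, so OrvU is active.
With repressor KosM bound, *temU* is not transcribed.
So TemU is not produced.
With no repressor bound, *zorW* is transcribed.
→ *zorW* is ON.
Zn²⁺ is present, so NerG is active.
Homoserine is absent, so ElnZ is active.
No repressor is bound and NerG and ElnZ are active, so *kepL* is transcribed.
→ *kepL* is ON.
Fuculose is absent, so VorJ is active.
No repressor is bound and VorJ is active, so *pexL* is transcribed.
→ *pexL* is ON.
Glyoxylate is present, so FenD is inactive.
Autoinducer-2 is present, so PurD is inactive.
Required activator PurD is absent, so *morU* is not transcribed.
→ *morU* is OFF.
Ornithine is present, so WexY is active.
Turanose is present, so TorS is inactive.
No repressor is bound and WexY is active, so *ulmY* is transcribed.
→ *ulmY* is ON.
4 of the 5 genes are transcribed.

4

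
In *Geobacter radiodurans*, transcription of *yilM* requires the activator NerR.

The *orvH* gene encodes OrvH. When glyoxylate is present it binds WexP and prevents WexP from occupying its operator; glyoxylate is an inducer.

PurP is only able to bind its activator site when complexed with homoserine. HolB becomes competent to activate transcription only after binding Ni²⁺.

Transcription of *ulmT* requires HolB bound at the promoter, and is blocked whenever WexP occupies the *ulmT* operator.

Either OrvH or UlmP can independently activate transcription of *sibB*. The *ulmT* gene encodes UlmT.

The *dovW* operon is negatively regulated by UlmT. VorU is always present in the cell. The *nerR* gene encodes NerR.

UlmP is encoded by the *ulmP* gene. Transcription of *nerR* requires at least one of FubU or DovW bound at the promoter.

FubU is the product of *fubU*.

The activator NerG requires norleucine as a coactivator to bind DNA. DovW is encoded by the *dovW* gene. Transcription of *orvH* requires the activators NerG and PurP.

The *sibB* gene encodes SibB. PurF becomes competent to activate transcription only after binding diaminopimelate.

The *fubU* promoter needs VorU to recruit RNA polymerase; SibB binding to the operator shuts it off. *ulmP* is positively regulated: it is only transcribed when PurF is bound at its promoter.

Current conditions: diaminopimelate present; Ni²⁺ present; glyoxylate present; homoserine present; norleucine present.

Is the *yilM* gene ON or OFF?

Norleucine is present, so NerG is active.
Homoserine is present, so PurP is active.
No repressor is bound and NerG and PurP are active, so *orvH* is transcribed.
So OrvH is produced and active.
Diaminopimelate is present, so PurF is active.
No repressor is bound and PurF is active, so *ulmP* is transcribed.
So UlmP is produced and active.
Activator OrvH is present, so *sibB* is transcribed.
So SibB is produced and active.
VorU is produced constitutively and is active.
With repressor SibB bound, *fubU* is not transcribed.
So FubU is not produced.
Ni²⁺ is present, so HolB is active.
Glyoxylate is present, so WexP is inactive.
No repressor is bound and HolB is active, so *ulmT* is transcribed.
So UlmT is produced and active.
With repressor UlmT bound, *dovW* is not transcribed.
So DovW is not produced.
No activator is available at the *nerR* promoter, so *nerR* is not transcribed.
So NerR is not produced.
Required activator NerR is absent, so *yilM* is not transcribed.

OFF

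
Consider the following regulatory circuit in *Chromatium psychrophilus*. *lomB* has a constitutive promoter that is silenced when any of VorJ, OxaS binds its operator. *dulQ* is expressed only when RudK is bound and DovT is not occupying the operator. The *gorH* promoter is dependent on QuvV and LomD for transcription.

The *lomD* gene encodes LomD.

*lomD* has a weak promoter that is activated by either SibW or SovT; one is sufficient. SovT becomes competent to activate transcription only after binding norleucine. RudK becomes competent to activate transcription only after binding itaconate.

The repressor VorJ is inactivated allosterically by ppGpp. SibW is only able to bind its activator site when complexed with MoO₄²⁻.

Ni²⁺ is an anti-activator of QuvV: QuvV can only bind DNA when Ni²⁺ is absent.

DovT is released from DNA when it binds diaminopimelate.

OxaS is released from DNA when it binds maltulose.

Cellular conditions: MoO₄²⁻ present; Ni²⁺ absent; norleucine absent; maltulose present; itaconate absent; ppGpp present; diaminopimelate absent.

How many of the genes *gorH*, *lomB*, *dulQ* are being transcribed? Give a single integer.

2

Ni²⁺ is absent, so QuvV is active.
MoO₄²⁻ is present, so SibW is active.
Norleucine is absent, so SovT is inactive.
Activator SibW is present, so *lomD* is transcribed.
So LomD is produced and active.
No repressor is bound and QuvV and LomD are active, so *gorH* is transcribed.
→ *gorH* is ON.
ppGpp is present, so VorJ is inactive.
Maltulose is present, so OxaS is inactive.
With no repressor bound, *lomB* is transcribed.
→ *lomB* is ON.
Itaconate is absent, so RudK is inactive.
Diaminopimelate is absent, so DovT is active.
With repressor DovT bound, *dulQ* is not transcribed.
→ *dulQ* is OFF.
2 of the 3 genes are transcribed.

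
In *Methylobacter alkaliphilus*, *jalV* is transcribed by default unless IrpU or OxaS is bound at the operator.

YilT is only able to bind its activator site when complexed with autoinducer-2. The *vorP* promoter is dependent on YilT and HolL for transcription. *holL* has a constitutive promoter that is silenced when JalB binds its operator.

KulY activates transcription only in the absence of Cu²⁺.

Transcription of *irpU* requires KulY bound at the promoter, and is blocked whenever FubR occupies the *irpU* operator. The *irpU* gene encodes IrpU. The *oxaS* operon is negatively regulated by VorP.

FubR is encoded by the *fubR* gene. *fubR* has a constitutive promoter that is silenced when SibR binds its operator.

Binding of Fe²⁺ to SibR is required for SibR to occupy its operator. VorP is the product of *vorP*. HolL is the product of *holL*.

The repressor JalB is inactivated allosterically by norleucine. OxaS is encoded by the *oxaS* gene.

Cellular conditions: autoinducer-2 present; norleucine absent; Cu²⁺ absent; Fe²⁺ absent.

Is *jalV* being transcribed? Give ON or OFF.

OFF

Cu²⁺ is absent, so KulY is active.
Fe²⁺ is absent, so SibR is inactive.
With no repressor bound, *fubR* is transcribed.
So FubR is produced and active.
With repressor FubR bound, *irpU* is not transcribed.
So IrpU is not produced.
Autoinducer-2 is present, so YilT is active.
Norleucine is absent, so JalB is active.
With repressor JalB bound, *holL* is not transcribed.
So HolL is not produced.
Required activator HolL is absent, so *vorP* is not transcribed.
So VorP is not produced.
With no repressor bound, *oxaS* is transcribed.
So OxaS is produced and active.
With repressor OxaS bound, *jalV* is not transcribed.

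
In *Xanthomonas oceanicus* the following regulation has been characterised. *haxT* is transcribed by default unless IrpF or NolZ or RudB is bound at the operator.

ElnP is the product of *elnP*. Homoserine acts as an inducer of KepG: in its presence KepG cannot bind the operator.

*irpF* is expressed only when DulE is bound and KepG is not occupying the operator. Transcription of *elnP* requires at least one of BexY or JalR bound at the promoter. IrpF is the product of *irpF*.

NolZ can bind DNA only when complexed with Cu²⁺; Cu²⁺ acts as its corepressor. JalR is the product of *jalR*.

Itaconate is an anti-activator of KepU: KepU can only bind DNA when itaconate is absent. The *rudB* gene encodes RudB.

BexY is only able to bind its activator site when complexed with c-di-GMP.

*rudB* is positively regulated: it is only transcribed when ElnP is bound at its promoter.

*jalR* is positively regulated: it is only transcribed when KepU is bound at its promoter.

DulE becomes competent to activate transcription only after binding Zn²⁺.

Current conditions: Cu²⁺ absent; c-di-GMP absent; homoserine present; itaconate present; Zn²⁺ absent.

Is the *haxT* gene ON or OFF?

Zn²⁺ is absent, so DulE is inactive.
Homoserine is present, so KepG is inactive.
Required activator DulE is absent, so *irpF* is not transcribed.
So IrpF is not produced.
Cu²⁺ is absent, so NolZ is inactive.
c-di-GMP is absent, so BexY is inactive.
Itaconate is present, so KepU is inactive.
Required activator KepU is absent, so *jalR* is not transcribed.
So JalR is not produced.
No activator is available at the *elnP* promoter, so *elnP* is not transcribed.
So ElnP is not produced.
Required activator ElnP is absent, so *rudB* is not transcribed.
So RudB is not produced.
With no repressor bound, *haxT* is transcribed.

ON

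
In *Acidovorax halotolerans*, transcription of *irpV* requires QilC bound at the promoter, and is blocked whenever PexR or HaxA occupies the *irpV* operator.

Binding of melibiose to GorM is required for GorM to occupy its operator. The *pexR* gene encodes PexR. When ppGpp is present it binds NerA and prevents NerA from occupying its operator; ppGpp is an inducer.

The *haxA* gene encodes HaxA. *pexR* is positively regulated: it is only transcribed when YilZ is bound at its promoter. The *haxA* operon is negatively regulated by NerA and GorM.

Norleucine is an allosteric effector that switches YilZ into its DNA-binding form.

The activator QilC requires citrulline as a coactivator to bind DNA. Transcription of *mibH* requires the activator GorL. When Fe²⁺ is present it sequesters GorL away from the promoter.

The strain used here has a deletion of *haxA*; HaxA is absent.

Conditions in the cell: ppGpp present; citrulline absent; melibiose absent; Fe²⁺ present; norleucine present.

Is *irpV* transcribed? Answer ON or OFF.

Norleucine is present, so YilZ is active.
No repressor is bound and YilZ is active, so *pexR* is transcribed.
So PexR is produced and active.
HaxA is non-functional in this strain, so it has no effect.
Citrulline is absent, so QilC is inactive.
With repressor PexR bound, *irpV* is not transcribed.

OFF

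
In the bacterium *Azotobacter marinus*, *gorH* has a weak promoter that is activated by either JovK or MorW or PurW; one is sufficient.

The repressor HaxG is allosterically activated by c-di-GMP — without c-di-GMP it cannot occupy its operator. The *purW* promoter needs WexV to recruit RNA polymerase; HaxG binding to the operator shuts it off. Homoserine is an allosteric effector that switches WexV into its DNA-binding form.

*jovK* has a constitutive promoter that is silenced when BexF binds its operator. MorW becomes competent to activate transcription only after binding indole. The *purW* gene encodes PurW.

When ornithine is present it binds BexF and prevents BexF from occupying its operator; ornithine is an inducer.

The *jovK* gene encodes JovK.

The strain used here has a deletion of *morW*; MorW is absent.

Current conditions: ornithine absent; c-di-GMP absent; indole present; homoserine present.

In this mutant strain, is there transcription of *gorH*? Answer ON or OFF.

ON

Ornithine is absent, so BexF is active.
With repressor BexF bound, *jovK* is not transcribed.
So JovK is not produced.
MorW is non-functional in this strain, so it has no effect.
Homoserine is present, so WexV is active.
c-di-GMP is absent, so HaxG is inactive.
No repressor is bound and WexV is active, so *purW* is transcribed.
So PurW is produced and active.
Activator PurW is present, so *gorH* is transcribed.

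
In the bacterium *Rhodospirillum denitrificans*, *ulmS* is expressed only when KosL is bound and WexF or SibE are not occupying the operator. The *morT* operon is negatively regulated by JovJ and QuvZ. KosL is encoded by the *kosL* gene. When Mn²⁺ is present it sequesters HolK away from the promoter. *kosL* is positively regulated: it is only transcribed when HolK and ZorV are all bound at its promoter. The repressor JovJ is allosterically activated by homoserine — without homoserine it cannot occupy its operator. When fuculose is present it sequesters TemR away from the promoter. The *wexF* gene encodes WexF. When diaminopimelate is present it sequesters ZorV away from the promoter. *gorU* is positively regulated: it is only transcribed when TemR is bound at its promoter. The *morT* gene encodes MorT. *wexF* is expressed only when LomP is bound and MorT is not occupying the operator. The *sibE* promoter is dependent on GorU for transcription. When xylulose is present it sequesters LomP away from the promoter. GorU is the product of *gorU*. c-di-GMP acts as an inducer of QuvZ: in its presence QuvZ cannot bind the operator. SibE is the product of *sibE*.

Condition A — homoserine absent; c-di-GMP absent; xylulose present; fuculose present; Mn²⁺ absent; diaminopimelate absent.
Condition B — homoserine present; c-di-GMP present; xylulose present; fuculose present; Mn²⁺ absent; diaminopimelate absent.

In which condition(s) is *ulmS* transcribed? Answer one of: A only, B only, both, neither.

Condition A:
Homoserine is absent, so JovJ is inactive.
c-di-GMP is absent, so QuvZ is active.
With repressor QuvZ bound, *morT* is not transcribed.
So MorT is not produced.
Xylulose is present, so LomP is inactive.
Required activator LomP is absent, so *wexF* is not transcribed.
So WexF is not produced.
Fuculose is present, so TemR is inactive.
Required activator TemR is absent, so *gorU* is not transcribed.
So GorU is not produced.
Required activator GorU is absent, so *sibE* is not transcribed.
So SibE is not produced.
Mn²⁺ is absent, so HolK is active.
Diaminopimelate is absent, so ZorV is active.
No repressor is bound and HolK and ZorV are active, so *kosL* is transcribed.
So KosL is produced and active.
No repressor is bound and KosL is active, so *ulmS* is transcribed.
→ *ulmS* is ON in A.
Condition B:
Homoserine is present, so JovJ is active.
c-di-GMP is present, so QuvZ is inactive.
With repressor JovJ bound, *morT* is not transcribed.
So MorT is not produced.
Xylulose is present, so LomP is inactive.
Required activator LomP is absent, so *wexF* is not transcribed.
So WexF is not produced.
Fuculose is present, so TemR is inactive.
Required activator TemR is absent, so *gorU* is not transcribed.
So GorU is not produced.
Required activator GorU is absent, so *sibE* is not transcribed.
So SibE is not produced.
Mn²⁺ is absent, so HolK is active.
Diaminopimelate is absent, so ZorV is active.
No repressor is bound and HolK and ZorV are active, so *kosL* is transcribed.
So KosL is produced and active.
No repressor is bound and KosL is active, so *ulmS* is transcribed.
→ *ulmS* is ON in B.

both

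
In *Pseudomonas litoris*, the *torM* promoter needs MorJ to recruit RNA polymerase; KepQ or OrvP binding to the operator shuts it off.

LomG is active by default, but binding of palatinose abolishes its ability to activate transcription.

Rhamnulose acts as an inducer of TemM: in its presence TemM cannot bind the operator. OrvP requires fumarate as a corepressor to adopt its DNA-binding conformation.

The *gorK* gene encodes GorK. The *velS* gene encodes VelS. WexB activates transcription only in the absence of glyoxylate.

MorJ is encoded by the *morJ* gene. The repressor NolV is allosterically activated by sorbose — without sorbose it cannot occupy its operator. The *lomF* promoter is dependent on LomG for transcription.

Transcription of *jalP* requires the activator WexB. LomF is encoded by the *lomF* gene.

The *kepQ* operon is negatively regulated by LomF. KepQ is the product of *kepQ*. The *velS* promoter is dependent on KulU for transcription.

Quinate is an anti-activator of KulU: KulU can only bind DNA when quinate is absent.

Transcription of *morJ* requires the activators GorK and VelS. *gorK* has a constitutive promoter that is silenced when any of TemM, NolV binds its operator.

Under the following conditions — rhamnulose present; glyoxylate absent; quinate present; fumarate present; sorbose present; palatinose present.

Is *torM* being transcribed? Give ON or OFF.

OFF

Rhamnulose is present, so TemM is inactive.
Sorbose is present, so NolV is active.
With repressor NolV bound, *gorK* is not transcribed.
So GorK is not produced.
Quinate is present, so KulU is inactive.
Required activator KulU is absent, so *velS* is not transcribed.
So VelS is not produced.
Required activator GorK is absent, so *morJ* is not transcribed.
So MorJ is not produced.
Palatinose is present, so LomG is inactive.
Required activator LomG is absent, so *lomF* is not transcribed.
So LomF is not produced.
With no repressor bound, *kepQ* is transcribed.
So KepQ is produced and active.
Fumarate is present, so OrvP is active.
With repressor KepQ bound, *torM* is not transcribed.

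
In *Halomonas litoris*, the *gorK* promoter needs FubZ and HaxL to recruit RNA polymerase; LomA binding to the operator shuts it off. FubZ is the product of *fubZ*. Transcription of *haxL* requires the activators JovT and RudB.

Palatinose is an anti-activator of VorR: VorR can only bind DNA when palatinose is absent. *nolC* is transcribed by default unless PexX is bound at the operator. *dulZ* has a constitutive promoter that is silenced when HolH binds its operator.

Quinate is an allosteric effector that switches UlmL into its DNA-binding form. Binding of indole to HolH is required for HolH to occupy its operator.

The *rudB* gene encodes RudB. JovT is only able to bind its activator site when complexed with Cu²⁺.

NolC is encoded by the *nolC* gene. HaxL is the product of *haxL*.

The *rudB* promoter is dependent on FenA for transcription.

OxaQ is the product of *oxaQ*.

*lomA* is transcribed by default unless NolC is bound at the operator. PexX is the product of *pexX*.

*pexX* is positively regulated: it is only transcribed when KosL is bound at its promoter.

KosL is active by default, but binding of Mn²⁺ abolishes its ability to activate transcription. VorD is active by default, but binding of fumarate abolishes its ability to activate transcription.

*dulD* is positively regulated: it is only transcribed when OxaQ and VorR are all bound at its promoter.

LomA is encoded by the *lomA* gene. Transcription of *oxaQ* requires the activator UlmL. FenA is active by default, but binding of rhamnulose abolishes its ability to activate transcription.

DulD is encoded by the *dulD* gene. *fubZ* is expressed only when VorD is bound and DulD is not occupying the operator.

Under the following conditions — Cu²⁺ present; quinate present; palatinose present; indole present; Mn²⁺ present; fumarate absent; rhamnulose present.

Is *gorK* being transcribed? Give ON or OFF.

OFF

Mn²⁺ is present, so KosL is inactive.
Required activator KosL is absent, so *pexX* is not transcribed.
So PexX is not produced.
With no repressor bound, *nolC* is transcribed.
So NolC is produced and active.
With repressor NolC bound, *lomA* is not transcribed.
So LomA is not produced.
Quinate is present, so UlmL is active.
No repressor is bound and UlmL is active, so *oxaQ* is transcribed.
So OxaQ is produced and active.
Palatinose is present, so VorR is inactive.
Required activator VorR is absent, so *dulD* is not transcribed.
So DulD is not produced.
Fumarate is absent, so VorD is active.
No repressor is bound and VorD is active, so *fubZ* is transcribed.
So FubZ is produced and active.
Cu²⁺ is present, so JovT is active.
Rhamnulose is present, so FenA is inactive.
Required activator FenA is absent, so *rudB* is not transcribed.
So RudB is not produced.
Required activator RudB is absent, so *haxL* is not transcribed.
So HaxL is not produced.
Required activator HaxL is absent, so *gorK* is not transcribed.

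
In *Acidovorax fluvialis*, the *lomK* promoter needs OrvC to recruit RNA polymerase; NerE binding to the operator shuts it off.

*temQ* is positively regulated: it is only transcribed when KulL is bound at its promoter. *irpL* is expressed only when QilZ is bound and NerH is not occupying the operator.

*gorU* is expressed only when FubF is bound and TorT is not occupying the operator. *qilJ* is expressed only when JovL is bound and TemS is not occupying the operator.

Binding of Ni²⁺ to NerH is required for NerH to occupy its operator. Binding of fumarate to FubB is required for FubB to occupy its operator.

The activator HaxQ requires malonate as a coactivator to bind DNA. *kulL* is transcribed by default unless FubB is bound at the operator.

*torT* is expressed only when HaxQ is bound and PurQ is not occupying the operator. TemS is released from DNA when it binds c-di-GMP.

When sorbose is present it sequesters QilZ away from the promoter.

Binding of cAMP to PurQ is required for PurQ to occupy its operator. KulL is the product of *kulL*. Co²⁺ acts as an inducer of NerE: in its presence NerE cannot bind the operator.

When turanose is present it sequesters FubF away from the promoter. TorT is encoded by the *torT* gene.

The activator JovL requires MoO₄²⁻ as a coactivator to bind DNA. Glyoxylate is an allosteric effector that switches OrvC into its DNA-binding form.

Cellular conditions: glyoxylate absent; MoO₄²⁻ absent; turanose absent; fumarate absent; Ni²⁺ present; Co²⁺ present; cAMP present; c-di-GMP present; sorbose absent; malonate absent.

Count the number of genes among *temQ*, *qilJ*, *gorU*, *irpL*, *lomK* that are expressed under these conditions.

2

Fumarate is absent, so FubB is inactive.
With no repressor bound, *kulL* is transcribed.
So KulL is produced and active.
No repressor is bound and KulL is active, so *temQ* is transcribed.
→ *temQ* is ON.
c-di-GMP is present, so TemS is inactive.
MoO₄²⁻ is absent, so JovL is inactive.
Required activator JovL is absent, so *qilJ* is not transcribed.
→ *qilJ* is OFF.
Turanose is absent, so FubF is active.
Malonate is absent, so HaxQ is inactive.
cAMP is present, so PurQ is active.
With repressor PurQ bound, *torT* is not transcribed.
So TorT is not produced.
No repressor is bound and FubF is active, so *gorU* is transcribed.
→ *gorU* is ON.
Ni²⁺ is present, so NerH is active.
Sorbose is absent, so QilZ is active.
With repressor NerH bound, *irpL* is not transcribed.
→ *irpL* is OFF.
Glyoxylate is absent, so OrvC is inactive.
Co²⁺ is present, so NerE is inactive.
Required activator OrvC is absent, so *lomK* is not transcribed.
→ *lomK* is OFF.
2 of the 5 genes are transcribed.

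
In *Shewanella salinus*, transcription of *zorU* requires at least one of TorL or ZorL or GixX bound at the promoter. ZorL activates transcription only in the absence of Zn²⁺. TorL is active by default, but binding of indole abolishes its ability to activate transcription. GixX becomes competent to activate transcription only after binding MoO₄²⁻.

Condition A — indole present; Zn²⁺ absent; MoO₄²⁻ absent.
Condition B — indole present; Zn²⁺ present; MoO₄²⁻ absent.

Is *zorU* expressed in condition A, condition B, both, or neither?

Condition A:
Indole is present, so TorL is inactive.
Zn²⁺ is absent, so ZorL is active.
MoO₄²⁻ is absent, so GixX is inactive.
Activator ZorL is present, so *zorU* is transcribed.
→ *zorU* is ON in A.
Condition B:
Indole is present, so TorL is inactive.
Zn²⁺ is present, so ZorL is inactive.
MoO₄²⁻ is absent, so GixX is inactive.
No activator is available at the *zorU* promoter, so *zorU* is not transcribed.
→ *zorU* is OFF in B.

A only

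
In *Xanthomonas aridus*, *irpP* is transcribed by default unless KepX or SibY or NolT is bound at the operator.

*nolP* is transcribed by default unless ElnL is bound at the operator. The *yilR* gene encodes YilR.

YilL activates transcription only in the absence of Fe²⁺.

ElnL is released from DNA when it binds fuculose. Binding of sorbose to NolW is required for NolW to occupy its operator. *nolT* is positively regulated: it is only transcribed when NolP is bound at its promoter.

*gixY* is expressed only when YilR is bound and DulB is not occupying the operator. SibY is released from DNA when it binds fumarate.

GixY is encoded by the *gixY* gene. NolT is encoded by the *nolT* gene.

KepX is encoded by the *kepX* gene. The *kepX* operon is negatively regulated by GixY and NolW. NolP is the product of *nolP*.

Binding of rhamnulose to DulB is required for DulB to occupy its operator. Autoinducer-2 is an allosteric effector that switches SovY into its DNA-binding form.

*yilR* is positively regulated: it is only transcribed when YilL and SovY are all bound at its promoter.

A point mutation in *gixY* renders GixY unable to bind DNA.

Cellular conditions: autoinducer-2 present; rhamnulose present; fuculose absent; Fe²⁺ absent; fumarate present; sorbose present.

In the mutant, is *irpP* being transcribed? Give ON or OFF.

GixY is non-functional in this strain, so it has no effect.
Sorbose is present, so NolW is active.
With repressor NolW bound, *kepX* is not transcribed.
So KepX is not produced.
Fumarate is present, so SibY is inactive.
Fuculose is absent, so ElnL is active.
With repressor ElnL bound, *nolP* is not transcribed.
So NolP is not produced.
Required activator NolP is absent, so *nolT* is not transcribed.
So NolT is not produced.
With no repressor bound, *irpP* is transcribed.

ON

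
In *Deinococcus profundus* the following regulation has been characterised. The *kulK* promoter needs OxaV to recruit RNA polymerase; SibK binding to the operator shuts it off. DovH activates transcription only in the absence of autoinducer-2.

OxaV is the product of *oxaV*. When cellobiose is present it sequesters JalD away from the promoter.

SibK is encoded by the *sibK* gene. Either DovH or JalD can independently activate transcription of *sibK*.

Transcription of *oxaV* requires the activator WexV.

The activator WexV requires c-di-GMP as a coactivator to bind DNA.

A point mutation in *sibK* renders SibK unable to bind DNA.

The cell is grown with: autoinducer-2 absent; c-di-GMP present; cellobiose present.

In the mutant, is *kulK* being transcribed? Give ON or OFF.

ON

c-di-GMP is present, so WexV is active.
No repressor is bound and WexV is active, so *oxaV* is transcribed.
So OxaV is produced and active.
SibK is non-functional in this strain, so it has no effect.
No repressor is bound and OxaV is active, so *kulK* is transcribed.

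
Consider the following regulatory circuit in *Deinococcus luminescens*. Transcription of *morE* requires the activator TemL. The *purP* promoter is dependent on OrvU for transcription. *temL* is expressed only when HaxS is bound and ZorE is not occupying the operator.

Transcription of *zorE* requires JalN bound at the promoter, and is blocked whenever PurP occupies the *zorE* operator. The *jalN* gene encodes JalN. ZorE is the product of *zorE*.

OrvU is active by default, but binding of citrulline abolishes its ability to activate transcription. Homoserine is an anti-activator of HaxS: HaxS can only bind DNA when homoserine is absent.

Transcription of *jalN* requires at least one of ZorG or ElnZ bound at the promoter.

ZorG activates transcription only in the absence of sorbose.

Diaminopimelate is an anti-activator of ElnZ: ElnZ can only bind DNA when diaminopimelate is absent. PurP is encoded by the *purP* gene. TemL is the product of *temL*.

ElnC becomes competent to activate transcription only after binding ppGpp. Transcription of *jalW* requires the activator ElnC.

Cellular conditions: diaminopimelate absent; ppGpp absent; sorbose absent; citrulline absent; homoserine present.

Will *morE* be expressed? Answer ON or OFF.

Sorbose is absent, so ZorG is active.
Diaminopimelate is absent, so ElnZ is active.
Activator ZorG is present, so *jalN* is transcribed.
So JalN is produced and active.
Citrulline is absent, so OrvU is active.
No repressor is bound and OrvU is active, so *purP* is transcribed.
So PurP is produced and active.
With repressor PurP bound, *zorE* is not transcribed.
So ZorE is not produced.
Homoserine is present, so HaxS is inactive.
Required activator HaxS is absent, so *temL* is not transcribed.
So TemL is not produced.
Required activator TemL is absent, so *morE* is not transcribed.

OFF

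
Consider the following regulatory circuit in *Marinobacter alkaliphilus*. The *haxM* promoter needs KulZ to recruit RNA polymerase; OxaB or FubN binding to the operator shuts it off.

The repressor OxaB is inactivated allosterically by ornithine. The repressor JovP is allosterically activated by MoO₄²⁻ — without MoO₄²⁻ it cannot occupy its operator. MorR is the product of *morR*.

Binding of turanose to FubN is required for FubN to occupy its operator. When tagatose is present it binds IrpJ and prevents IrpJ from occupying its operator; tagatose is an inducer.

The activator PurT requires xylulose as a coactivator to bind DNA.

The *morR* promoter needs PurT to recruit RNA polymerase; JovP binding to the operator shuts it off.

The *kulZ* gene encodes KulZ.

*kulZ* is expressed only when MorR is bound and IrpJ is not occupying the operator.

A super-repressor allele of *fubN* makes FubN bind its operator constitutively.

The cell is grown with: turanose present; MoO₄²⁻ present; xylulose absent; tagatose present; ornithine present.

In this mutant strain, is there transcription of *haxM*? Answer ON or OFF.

OFF

Ornithine is present, so OxaB is inactive.
Xylulose is absent, so PurT is inactive.
MoO₄²⁻ is present, so JovP is active.
With repressor JovP bound, *morR* is not transcribed.
So MorR is not produced.
Tagatose is present, so IrpJ is inactive.
Required activator MorR is absent, so *kulZ* is not transcribed.
So KulZ is not produced.
FubN is constitutively active in this strain.
With repressor FubN bound, *haxM* is not transcribed.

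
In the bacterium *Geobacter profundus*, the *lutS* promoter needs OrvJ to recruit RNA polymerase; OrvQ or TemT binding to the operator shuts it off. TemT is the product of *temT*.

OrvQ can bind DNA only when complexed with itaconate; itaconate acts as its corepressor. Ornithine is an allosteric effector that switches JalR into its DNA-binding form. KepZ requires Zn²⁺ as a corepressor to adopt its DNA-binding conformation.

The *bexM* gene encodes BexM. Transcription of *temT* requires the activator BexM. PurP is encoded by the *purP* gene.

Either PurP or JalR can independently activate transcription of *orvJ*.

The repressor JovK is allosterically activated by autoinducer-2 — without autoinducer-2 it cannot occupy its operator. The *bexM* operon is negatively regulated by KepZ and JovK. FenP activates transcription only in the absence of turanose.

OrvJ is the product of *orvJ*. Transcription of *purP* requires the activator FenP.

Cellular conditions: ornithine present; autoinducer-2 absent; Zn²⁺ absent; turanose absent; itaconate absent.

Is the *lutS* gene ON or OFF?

OFF

Itaconate is absent, so OrvQ is inactive.
Turanose is absent, so FenP is active.
No repressor is bound and FenP is active, so *purP* is transcribed.
So PurP is produced and active.
Ornithine is present, so JalR is active.
Activator PurP is present, so *orvJ* is transcribed.
So OrvJ is produced and active.
Zn²⁺ is absent, so KepZ is inactive.
Autoinducer-2 is absent, so JovK is inactive.
With no repressor bound, *bexM* is transcribed.
So BexM is produced and active.
No repressor is bound and BexM is active, so *temT* is transcribed.
So TemT is produced and active.
With repressor TemT bound, *lutS* is not transcribed.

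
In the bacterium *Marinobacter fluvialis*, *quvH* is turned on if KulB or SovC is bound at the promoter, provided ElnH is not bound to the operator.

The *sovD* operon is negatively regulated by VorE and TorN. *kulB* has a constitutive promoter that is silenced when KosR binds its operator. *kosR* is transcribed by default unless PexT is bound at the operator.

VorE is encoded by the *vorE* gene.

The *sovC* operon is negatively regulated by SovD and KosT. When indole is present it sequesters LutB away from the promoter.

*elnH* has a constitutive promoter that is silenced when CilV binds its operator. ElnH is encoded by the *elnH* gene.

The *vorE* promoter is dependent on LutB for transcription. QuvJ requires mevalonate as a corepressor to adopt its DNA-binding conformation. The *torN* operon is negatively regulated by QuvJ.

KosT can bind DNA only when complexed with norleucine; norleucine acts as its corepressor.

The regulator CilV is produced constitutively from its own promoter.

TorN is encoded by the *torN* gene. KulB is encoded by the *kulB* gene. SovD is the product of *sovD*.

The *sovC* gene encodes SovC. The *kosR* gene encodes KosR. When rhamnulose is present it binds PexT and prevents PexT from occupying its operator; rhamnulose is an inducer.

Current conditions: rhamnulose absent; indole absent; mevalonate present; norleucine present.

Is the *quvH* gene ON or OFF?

ON

CilV is produced constitutively and is active.
With repressor CilV bound, *elnH* is not transcribed.
So ElnH is not produced.
Rhamnulose is absent, so PexT is active.
With repressor PexT bound, *kosR* is not transcribed.
So KosR is not produced.
With no repressor bound, *kulB* is transcribed.
So KulB is produced and active.
Indole is absent, so LutB is active.
No repressor is bound and LutB is active, so *vorE* is transcribed.
So VorE is produced and active.
Mevalonate is present, so QuvJ is active.
With repressor QuvJ bound, *torN* is not transcribed.
So TorN is not produced.
With repressor VorE bound, *sovD* is not transcribed.
So SovD is not produced.
Norleucine is present, so KosT is active.
With repressor KosT bound, *sovC* is not transcribed.
So SovC is not produced.
Activator KulB is present, so *quvH* is transcribed.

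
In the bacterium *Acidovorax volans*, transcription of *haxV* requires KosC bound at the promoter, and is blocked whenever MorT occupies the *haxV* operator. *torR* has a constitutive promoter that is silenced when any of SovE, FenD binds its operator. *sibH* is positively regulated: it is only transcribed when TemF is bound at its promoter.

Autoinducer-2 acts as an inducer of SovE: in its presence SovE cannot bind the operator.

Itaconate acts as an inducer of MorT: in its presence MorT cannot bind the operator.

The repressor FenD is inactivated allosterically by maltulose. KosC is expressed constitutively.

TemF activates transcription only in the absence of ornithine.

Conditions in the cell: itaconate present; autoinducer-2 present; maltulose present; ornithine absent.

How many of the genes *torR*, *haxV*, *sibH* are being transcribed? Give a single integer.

Autoinducer-2 is present, so SovE is inactive.
Maltulose is present, so FenD is inactive.
With no repressor bound, *torR* is transcribed.
→ *torR* is ON.
KosC is produced constitutively and is active.
Itaconate is present, so MorT is inactive.
No repressor is bound and KosC is active, so *haxV* is transcribed.
→ *haxV* is ON.
Ornithine is absent, so TemF is active.
No repressor is bound and TemF is active, so *sibH* is transcribed.
→ *sibH* is ON.
3 of the 3 genes are transcribed.

3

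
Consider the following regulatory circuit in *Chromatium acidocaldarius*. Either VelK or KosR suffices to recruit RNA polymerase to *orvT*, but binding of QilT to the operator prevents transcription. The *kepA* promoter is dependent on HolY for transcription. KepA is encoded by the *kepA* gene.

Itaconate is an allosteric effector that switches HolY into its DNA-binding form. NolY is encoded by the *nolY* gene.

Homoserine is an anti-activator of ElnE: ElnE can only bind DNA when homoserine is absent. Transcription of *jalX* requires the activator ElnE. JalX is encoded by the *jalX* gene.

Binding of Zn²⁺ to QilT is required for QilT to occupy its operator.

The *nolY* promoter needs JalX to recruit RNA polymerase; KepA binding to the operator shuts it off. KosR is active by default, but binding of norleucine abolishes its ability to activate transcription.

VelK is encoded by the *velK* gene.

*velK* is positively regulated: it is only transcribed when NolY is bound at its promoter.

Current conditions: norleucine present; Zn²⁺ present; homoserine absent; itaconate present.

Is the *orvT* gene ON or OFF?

OFF

Homoserine is absent, so ElnE is active.
No repressor is bound and ElnE is active, so *jalX* is transcribed.
So JalX is produced and active.
Itaconate is present, so HolY is active.
No repressor is bound and HolY is active, so *kepA* is transcribed.
So KepA is produced and active.
With repressor KepA bound, *nolY* is not transcribed.
So NolY is not produced.
Required activator NolY is absent, so *velK* is not transcribed.
So VelK is not produced.
Norleucine is present, so KosR is inactive.
Zn²⁺ is present, so QilT is active.
With repressor QilT bound, *orvT* is not transcribed.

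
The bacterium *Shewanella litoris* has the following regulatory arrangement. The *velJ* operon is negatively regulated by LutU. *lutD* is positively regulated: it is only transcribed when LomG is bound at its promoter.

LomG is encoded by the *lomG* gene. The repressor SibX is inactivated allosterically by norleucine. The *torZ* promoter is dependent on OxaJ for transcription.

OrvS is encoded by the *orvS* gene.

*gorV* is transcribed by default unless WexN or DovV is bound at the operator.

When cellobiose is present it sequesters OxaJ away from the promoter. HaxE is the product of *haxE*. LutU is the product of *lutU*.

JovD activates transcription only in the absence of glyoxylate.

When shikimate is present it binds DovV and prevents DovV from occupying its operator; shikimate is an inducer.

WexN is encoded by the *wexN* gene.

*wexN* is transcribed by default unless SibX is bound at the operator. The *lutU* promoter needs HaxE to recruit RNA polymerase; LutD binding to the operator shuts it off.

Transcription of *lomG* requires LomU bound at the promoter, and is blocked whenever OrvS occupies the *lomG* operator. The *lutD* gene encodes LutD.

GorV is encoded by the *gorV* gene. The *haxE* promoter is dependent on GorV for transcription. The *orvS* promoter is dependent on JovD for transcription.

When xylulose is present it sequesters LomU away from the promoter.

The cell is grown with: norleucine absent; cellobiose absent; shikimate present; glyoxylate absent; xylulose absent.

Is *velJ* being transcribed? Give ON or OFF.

OFF

Norleucine is absent, so SibX is active.
With repressor SibX bound, *wexN* is not transcribed.
So WexN is not produced.
Shikimate is present, so DovV is inactive.
With no repressor bound, *gorV* is transcribed.
So GorV is produced and active.
No repressor is bound and GorV is active, so *haxE* is transcribed.
So HaxE is produced and active.
Glyoxylate is absent, so JovD is active.
No repressor is bound and JovD is active, so *orvS* is transcribed.
So OrvS is produced and active.
Xylulose is absent, so LomU is active.
With repressor OrvS bound, *lomG* is not transcribed.
So LomG is not produced.
Required activator LomG is absent, so *lutD* is not transcribed.
So LutD is not produced.
No repressor is bound and HaxE is active, so *lutU* is transcribed.
So LutU is produced and active.
With repressor LutU bound, *velJ* is not transcribed.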